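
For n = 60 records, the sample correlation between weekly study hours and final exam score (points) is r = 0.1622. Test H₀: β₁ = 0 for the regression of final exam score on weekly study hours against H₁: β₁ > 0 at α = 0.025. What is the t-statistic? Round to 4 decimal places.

t = 1.2519

t = r·√(n − 2)/√(1 − r²) = 0.1622·√58/√0.973691 = 1.2519.
df = n − 2 = 58.
One-sided p ≈ 0.1078, which is ≥ 0.025, so fail to reject H₀.
The data do not give significant evidence of a linear association between weekly study hours and final exam score.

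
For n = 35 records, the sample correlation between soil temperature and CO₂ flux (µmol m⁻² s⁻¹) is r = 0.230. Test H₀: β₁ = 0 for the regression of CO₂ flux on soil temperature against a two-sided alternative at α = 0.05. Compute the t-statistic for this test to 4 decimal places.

t = r·√(n − 2)/√(1 − r²) = 0.230·√33/√0.9471 = 1.3576.
df = n − 2 = 33.
Two-sided p ≈ 0.1838, which is ≥ 0.05, so fail to reject H₀.
The data do not give significant evidence of a linear association between soil temperature and CO₂ flux.

t = 1.3576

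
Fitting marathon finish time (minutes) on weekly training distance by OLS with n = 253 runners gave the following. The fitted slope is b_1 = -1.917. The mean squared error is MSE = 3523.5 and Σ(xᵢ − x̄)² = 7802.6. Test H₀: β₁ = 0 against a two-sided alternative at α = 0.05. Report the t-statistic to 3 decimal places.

SE(b_1) = √(MSE/Sₓₓ) = √(3523.5/7802.6) = 0.671997.
t = -1.917 / 0.671997 = -2.853.
df = n − 2 = 251.
Two-sided p ≈ 0.0047, which is < 0.05, so reject H₀.
There is evidence that weekly training distance is associated with marathon finish time.

t = -2.853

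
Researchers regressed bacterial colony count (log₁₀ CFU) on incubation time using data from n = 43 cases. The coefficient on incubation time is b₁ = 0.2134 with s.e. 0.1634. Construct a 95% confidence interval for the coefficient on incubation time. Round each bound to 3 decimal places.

(-0.117, 0.543)

df = n − 2 = 43 − 2 = 41.
t* = t_{0.025, 41} = 2.019541.
Margin = t* × SE = 2.019541 × 0.1634 = 0.32999.
CI: 0.2134 ± 0.32999 → (-0.117, 0.543).
With 95% confidence, each one-unit increase in incubation time is associated with a change of between -0.117 and 0.543 log₁₀ CFU in bacterial colony count.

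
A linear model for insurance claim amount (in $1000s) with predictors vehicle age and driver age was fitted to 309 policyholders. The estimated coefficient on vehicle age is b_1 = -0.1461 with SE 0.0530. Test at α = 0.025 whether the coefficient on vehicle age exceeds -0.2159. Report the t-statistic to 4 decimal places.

H₀: β₁ = -0.2159 vs H₁: β₁ > -0.2159.
t = (b_1 − β₁⁰)/SE = (-0.1461 − (-0.2159)) / 0.0530 = 1.3170.
df = n − k − 1 = 309 − 2 − 1 = 306.
One-sided p ≈ 0.0944, which is ≥ 0.025, so fail to reject H₀.
The data do not give significant evidence that the true slope on vehicle age exceeds -0.2159 $1000s per unit, holding the other predictors fixed.

t = 1.3170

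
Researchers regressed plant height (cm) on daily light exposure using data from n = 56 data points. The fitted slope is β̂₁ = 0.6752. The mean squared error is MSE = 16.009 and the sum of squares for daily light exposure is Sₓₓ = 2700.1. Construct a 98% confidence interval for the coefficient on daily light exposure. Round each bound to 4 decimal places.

(0.4906, 0.8598)

SE(β̂₁) = √(MSE/Sₓₓ) = √(16.009/2700.1) = 0.0770003.
df = n − 2 = 54.
t* = t_{0.01, 54} = 2.39741.
Margin = t* × SE = 2.39741 × 0.0770003 = 0.184601.
CI: 0.6752 ± 0.184601 → (0.4906, 0.8598).
With 98% confidence, each one-unit increase in daily light exposure is associated with a change of between 0.4906 and 0.8598 cm in plant height.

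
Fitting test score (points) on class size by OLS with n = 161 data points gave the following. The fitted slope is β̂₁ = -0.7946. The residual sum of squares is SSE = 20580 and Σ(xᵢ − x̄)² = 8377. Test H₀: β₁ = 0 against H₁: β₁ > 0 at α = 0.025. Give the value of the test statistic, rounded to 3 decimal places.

t = -6.392

MSE = SSE/(n − 2) = 20580/159 = 129.434.
SE(β̂₁) = √(MSE/Sₓₓ) = √(129.434/8377) = 0.124303.
t = -0.7946 / 0.124303 = -6.392.
df = n − 2 = 159.
One-sided p ≈ 1.0000, which is ≥ 0.025, so fail to reject H₀.
The data do not give significant evidence that the true slope on class size is positive.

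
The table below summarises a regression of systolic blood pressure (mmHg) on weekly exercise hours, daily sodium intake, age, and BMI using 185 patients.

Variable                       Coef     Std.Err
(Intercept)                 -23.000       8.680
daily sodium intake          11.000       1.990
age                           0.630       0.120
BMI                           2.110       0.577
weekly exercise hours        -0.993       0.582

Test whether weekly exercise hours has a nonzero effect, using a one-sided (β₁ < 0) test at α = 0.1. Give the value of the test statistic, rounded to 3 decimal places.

Read off: b = -0.993, SE = 0.582 for weekly exercise hours.
H₀: β₁ = 0 vs H₁: β₁ < 0.
t = -0.993 / 0.582 = -1.706.
df = n − k − 1 = 185 − 4 − 1 = 180.
One-sided p ≈ 0.0448, which is < 0.1, so reject H₀.
There is evidence that the true slope on weekly exercise hours is negative, holding the other predictors fixed.

t = -1.706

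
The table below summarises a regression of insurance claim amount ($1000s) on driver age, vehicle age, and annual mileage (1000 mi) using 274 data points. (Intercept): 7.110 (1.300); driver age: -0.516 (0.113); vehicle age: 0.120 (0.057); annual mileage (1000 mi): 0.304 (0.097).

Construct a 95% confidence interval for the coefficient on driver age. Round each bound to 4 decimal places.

Read off: b = -0.516, SE = 0.113 for driver age.
df = n − k − 1 = 274 − 3 − 1 = 270.
t* = t_{0.025, 270} = 1.968789.
Margin = t* × SE = 1.968789 × 0.113 = 0.222473.
CI: -0.516 ± 0.222473 → (-0.7385, -0.2935).

(-0.7385, -0.2935)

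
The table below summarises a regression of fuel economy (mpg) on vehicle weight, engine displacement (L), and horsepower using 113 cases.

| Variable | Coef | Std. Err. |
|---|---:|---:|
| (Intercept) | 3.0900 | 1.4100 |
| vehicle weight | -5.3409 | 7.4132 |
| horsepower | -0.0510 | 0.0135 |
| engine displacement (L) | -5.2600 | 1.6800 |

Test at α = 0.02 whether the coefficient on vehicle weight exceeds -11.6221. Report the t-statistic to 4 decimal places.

t = 0.8473

Read off: b = -5.3409, SE = 7.4132 for vehicle weight.
H₀: β₁ = -11.6221 vs H₁: β₁ > -11.6221.
t = (-5.3409 − (-11.6221)) / 7.4132 = 0.8473.
df = n − k − 1 = 113 − 3 − 1 = 109.
One-sided p ≈ 0.1993, which is ≥ 0.02, so fail to reject H₀.
The data do not give significant evidence that the true slope on vehicle weight exceeds -11.6221 mpg per unit, holding the other predictors fixed.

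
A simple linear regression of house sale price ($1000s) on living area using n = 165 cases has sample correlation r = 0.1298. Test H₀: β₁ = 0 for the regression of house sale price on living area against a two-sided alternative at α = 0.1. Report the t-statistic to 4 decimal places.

t = 1.6713

t = r·√(n − 2)/√(1 − r²) = 0.1298·√163/√0.983152 = 1.6713.
df = n − 2 = 163.
Two-sided p ≈ 0.0966, which is < 0.1, so reject H₀.
There is evidence of a linear association between living area and house sale price.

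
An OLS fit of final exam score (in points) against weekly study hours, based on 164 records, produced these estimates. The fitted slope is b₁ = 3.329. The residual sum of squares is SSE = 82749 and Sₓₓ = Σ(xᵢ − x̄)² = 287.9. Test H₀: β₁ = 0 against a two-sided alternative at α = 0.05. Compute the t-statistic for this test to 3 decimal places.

t = 2.499

MSE = SSE/(n − 2) = 82749/162 = 510.796.
SE(b₁) = √(MSE/Sₓₓ) = √(510.796/287.9) = 1.332.
t = 3.329 / 1.332 = 2.499.
df = n − 2 = 162.
Two-sided p ≈ 0.0134, which is < 0.05, so reject H₀.
There is evidence that weekly study hours is associated with final exam score.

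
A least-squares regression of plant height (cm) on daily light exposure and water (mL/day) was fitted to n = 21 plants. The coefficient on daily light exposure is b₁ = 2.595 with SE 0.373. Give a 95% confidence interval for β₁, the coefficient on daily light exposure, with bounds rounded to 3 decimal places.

(1.811, 3.379)

df = n − k − 1 = 21 − 2 − 1 = 18.
t* = t_{0.025, 18} = 2.100922.
Margin = t* × SE = 2.100922 × 0.373 = 0.78364.
CI: 2.595 ± 0.78364 → (1.811, 3.379).
With 95% confidence, each one-unit increase in daily light exposure is associated with a change of between 1.811 and 3.379 cm in plant height, holding the other predictors fixed.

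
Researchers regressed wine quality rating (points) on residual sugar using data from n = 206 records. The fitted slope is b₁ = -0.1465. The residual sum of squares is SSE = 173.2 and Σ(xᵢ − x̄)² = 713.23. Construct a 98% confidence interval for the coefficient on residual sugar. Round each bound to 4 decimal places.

MSE = SSE/(n − 2) = 173.2/204 = 0.84902.
SE(b₁) = √(MSE/Sₓₓ) = √(0.84902/713.23) = 0.034502.
df = n − 2 = 204.
t* = t_{0.01, 204} = 2.344766.
Margin = t* × SE = 2.344766 × 0.034502 = 0.080899.
CI: -0.1465 ± 0.080899 → (-0.2274, -0.0656).
With 98% confidence, each one-unit increase in residual sugar is associated with a change of between -0.2274 and -0.0656 points in wine quality rating.

(-0.2274, -0.0656)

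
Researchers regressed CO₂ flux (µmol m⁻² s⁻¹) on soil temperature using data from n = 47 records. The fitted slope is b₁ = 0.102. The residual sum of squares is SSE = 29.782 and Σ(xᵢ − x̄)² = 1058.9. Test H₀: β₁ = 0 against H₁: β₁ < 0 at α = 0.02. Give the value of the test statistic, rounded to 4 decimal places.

MSE = SSE/(n − 2) = 29.782/45 = 0.661822.
SE(b₁) = √(MSE/Sₓₓ) = √(0.661822/1058.9) = 0.0250002.
t = 0.102 / 0.0250002 = 4.0800.
df = n − 2 = 45.
One-sided p ≈ 0.9999, which is ≥ 0.02, so fail to reject H₀.
The data do not give significant evidence that the true slope on soil temperature is negative.

t = 4.0800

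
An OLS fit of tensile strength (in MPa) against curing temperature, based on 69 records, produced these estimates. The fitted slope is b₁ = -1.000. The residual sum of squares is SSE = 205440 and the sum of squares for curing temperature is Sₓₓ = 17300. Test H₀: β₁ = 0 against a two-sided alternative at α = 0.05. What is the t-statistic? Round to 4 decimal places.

MSE = SSE/(n − 2) = 205440/67 = 3066.27.
SE(b₁) = √(MSE/Sₓₓ) = √(3066.27/17300) = 0.421.
t = -1.000 / 0.421 = -2.3753.
df = n − 2 = 67.
Two-sided p ≈ 0.0204, which is < 0.05, so reject H₀.
There is evidence that curing temperature is associated with tensile strength.

t = -2.3753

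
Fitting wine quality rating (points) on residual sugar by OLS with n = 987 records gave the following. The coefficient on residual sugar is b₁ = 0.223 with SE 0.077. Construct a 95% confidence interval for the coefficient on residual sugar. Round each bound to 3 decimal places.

df = n − 2 = 987 − 2 = 985.
t* = t_{0.025, 985} = 1.962375.
Margin = t* × SE = 1.962375 × 0.077 = 0.15110.
CI: 0.223 ± 0.15110 → (0.072, 0.374).
With 95% confidence, each one-unit increase in residual sugar is associated with a change of between 0.072 and 0.374 points in wine quality rating.

(0.072, 0.374)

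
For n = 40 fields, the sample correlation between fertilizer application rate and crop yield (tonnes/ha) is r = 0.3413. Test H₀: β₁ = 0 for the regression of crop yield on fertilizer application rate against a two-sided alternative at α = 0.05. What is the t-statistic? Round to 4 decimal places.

t = 2.2383

t = r·√(n − 2)/√(1 − r²) = 0.3413·√38/√0.883514 = 2.2383.
df = n − 2 = 38.
Two-sided p ≈ 0.0311, which is < 0.05, so reject H₀.
There is evidence of a linear association between fertilizer application rate and crop yield.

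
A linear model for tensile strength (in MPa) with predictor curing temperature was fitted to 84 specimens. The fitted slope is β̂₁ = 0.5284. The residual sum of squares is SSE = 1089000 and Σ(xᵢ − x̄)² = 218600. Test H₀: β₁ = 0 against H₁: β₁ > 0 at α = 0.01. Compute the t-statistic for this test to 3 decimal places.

t = 2.144

MSE = SSE/(n − 2) = 1089000/82 = 13280.5.
SE(β̂₁) = √(MSE/Sₓₓ) = √(13280.5/218600) = 0.24648.
t = 0.5284 / 0.24648 = 2.144.
df = n − 2 = 82.
One-sided p ≈ 0.0175, which is ≥ 0.01, so fail to reject H₀.
The data do not give significant evidence that the true slope on curing temperature is positive.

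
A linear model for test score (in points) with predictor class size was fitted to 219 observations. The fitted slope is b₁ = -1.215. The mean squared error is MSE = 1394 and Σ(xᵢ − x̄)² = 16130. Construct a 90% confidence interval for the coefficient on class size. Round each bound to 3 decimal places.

(-1.701, -0.729)

SE(b₁) = √(MSE/Sₓₓ) = √(1394/16130) = 0.293978.
df = n − 2 = 217.
t* = t_{0.05, 217} = 1.651906.
Margin = t* × SE = 1.651906 × 0.293978 = 0.48562.
CI: -1.215 ± 0.48562 → (-1.701, -0.729).
With 90% confidence, each one-unit increase in class size is associated with a change of between -1.701 and -0.729 points in test score.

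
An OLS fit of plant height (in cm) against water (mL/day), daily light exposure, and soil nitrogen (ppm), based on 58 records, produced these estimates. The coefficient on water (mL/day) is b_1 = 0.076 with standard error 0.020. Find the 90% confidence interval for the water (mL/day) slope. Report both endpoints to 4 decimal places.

(0.0425, 0.1095)

df = n − k − 1 = 58 − 3 − 1 = 54.
t* = t_{0.05, 54} = 1.673565.
Margin = t* × SE = 1.673565 × 0.020 = 0.033471.
CI: 0.076 ± 0.033471 → (0.0425, 0.1095).
With 90% confidence, each one-unit increase in water (mL/day) is associated with a change of between 0.0425 and 0.1095 cm in plant height, holding the other predictors fixed.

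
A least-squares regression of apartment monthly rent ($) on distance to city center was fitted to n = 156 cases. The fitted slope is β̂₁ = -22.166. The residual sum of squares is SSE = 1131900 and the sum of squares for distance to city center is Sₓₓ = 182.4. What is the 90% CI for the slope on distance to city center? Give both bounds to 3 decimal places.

MSE = SSE/(n − 2) = 1131900/154 = 7350.
SE(β̂₁) = √(MSE/Sₓₓ) = √(7350/182.4) = 6.34792.
df = n − 2 = 154.
t* = t_{0.05, 154} = 1.654808.
Margin = t* × SE = 1.654808 × 6.34792 = 10.50459.
CI: -22.166 ± 10.50459 → (-32.671, -11.661).
With 90% confidence, each one-unit increase in distance to city center is associated with a change of between -32.671 and -11.661 $ in apartment monthly rent.

(-32.671, -11.661)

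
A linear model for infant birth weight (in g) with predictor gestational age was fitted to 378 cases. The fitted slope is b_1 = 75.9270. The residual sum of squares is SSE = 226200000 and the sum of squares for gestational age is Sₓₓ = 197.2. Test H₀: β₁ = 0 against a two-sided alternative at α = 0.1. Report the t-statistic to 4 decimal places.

t = 1.3747

MSE = SSE/(n − 2) = 226200000/376 = 601596.
SE(b_1) = √(MSE/Sₓₓ) = √(601596/197.2) = 55.233.
t = 75.9270 / 55.233 = 1.3747.
df = n − 2 = 376.
Two-sided p ≈ 0.1701, which is ≥ 0.1, so fail to reject H₀.
The data do not give significant evidence of an association between gestational age and infant birth weight.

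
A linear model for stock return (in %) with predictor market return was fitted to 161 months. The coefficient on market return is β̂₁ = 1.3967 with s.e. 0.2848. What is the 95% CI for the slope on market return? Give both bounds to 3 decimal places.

(0.834, 1.959)

df = n − 2 = 161 − 2 = 159.
t* = t_{0.025, 159} = 1.974996.
Margin = t* × SE = 1.974996 × 0.2848 = 0.56248.
CI: 1.3967 ± 0.56248 → (0.834, 1.959).
With 95% confidence, each one-unit increase in market return is associated with a change of between 0.834 and 1.959 % in stock return.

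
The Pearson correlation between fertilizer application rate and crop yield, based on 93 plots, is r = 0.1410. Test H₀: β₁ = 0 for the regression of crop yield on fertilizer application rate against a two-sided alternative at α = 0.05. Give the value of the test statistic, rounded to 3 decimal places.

t = r·√(n − 2)/√(1 − r²) = 0.1410·√91/√0.980119 = 1.359.
df = n − 2 = 91.
Two-sided p ≈ 0.1776, which is ≥ 0.05, so fail to reject H₀.
The data do not give significant evidence of a linear association between fertilizer application rate and crop yield.

t = 1.359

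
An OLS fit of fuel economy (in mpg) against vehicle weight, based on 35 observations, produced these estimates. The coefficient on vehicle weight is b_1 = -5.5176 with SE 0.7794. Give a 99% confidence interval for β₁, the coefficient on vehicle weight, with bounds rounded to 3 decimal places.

(-7.648, -3.387)

df = n − 2 = 35 − 2 = 33.
t* = t_{0.005, 33} = 2.733277.
Margin = t* × SE = 2.733277 × 0.7794 = 2.13032.
CI: -5.5176 ± 2.13032 → (-7.648, -3.387).
With 99% confidence, each one-unit increase in vehicle weight is associated with a change of between -7.648 and -3.387 mpg in fuel economy.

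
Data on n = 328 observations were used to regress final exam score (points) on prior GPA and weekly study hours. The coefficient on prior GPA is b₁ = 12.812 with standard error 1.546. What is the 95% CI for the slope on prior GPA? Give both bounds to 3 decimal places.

df = n − k − 1 = 328 − 2 − 1 = 325.
t* = t_{0.025, 325} = 1.96729.
Margin = t* × SE = 1.96729 × 1.546 = 3.04143.
CI: 12.812 ± 3.04143 → (9.771, 15.853).
With 95% confidence, each one-unit increase in prior GPA is associated with a change of between 9.771 and 15.853 points in final exam score, holding the other predictors fixed.

(9.771, 15.853)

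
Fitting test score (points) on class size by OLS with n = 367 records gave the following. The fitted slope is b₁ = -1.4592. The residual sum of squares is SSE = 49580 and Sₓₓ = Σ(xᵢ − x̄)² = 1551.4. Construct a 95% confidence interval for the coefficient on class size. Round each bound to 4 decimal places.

(-2.0411, -0.8773)

MSE = SSE/(n − 2) = 49580/365 = 135.836.
SE(b₁) = √(MSE/Sₓₓ) = √(135.836/1551.4) = 0.2959.
df = n − 2 = 365.
t* = t_{0.025, 365} = 1.966485.
Margin = t* × SE = 1.966485 × 0.2959 = 0.581883.
CI: -1.4592 ± 0.581883 → (-2.0411, -0.8773).
With 95% confidence, each one-unit increase in class size is associated with a change of between -2.0411 and -0.8773 points in test score.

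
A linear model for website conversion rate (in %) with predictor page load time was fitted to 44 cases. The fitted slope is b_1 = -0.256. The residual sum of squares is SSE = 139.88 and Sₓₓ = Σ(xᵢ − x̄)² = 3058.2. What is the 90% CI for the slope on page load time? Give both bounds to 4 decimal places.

MSE = SSE/(n − 2) = 139.88/42 = 3.33048.
SE(b_1) = √(MSE/Sₓₓ) = √(3.33048/3058.2) = 0.0330005.
df = n − 2 = 42.
t* = t_{0.05, 42} = 1.681952.
Margin = t* × SE = 1.681952 × 0.0330005 = 0.055505.
CI: -0.256 ± 0.055505 → (-0.3115, -0.2005).
With 90% confidence, each one-unit increase in page load time is associated with a change of between -0.3115 and -0.2005 % in website conversion rate.

(-0.3115, -0.2005)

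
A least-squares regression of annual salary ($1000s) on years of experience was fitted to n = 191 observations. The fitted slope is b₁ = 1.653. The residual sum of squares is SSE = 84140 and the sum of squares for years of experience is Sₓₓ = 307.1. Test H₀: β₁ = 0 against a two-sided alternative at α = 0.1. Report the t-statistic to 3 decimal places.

t = 1.373

MSE = SSE/(n − 2) = 84140/189 = 445.185.
SE(b₁) = √(MSE/Sₓₓ) = √(445.185/307.1) = 1.20401.
t = 1.653 / 1.20401 = 1.373.
df = n − 2 = 189.
Two-sided p ≈ 0.1714, which is ≥ 0.1, so fail to reject H₀.
The data do not give significant evidence of an association between years of experience and annual salary.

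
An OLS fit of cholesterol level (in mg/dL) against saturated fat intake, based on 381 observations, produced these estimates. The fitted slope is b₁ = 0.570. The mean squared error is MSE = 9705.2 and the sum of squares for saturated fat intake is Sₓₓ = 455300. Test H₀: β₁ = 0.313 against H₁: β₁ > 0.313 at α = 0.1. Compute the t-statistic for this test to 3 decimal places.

t = 1.760

SE(b₁) = √(MSE/Sₓₓ) = √(9705.2/455300) = 0.146.
t = (0.570 − 0.313) / 0.146 = 1.760.
df = n − 2 = 379.
One-sided p ≈ 0.0396, which is < 0.1, so reject H₀.
There is evidence that the true slope on saturated fat intake exceeds 0.313 mg/dL per unit.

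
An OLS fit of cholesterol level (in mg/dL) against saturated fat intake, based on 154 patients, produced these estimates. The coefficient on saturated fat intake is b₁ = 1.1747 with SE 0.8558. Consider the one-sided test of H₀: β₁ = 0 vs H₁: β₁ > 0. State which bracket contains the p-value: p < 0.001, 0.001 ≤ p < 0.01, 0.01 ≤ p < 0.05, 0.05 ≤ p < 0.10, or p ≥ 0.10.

0.05 ≤ p < 0.10

t = 1.1747 / 0.8558 = 1.373.
df = n − 2 = 154 − 2 = 152.
One-sided p = P(T_{152} > t) ≈ 0.0859.
So 0.05 ≤ p < 0.10.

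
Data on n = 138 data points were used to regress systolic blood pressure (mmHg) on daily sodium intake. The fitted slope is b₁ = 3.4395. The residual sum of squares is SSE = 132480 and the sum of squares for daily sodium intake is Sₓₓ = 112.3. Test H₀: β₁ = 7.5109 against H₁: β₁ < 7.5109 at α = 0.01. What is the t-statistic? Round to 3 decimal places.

MSE = SSE/(n − 2) = 132480/136 = 974.118.
SE(b₁) = √(MSE/Sₓₓ) = √(974.118/112.3) = 2.94521.
t = (3.4395 − 7.5109) / 2.94521 = -1.382.
df = n − 2 = 136.
One-sided p ≈ 0.0846, which is ≥ 0.01, so fail to reject H₀.
The data do not give significant evidence that the true slope on daily sodium intake is below 7.5109 mmHg per unit.

t = -1.382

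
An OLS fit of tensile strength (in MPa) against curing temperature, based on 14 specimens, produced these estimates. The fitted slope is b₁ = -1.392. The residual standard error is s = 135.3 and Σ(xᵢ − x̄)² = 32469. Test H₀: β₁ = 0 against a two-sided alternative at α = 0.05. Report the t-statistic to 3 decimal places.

SE(b₁) = s/√Sₓₓ = 135.3/√32469 = 0.750868.
t = -1.392 / 0.750868 = -1.854.
df = n − 2 = 12.
Two-sided p ≈ 0.0885, which is ≥ 0.05, so fail to reject H₀.
The data do not give significant evidence of an association between curing temperature and tensile strength.

t = -1.854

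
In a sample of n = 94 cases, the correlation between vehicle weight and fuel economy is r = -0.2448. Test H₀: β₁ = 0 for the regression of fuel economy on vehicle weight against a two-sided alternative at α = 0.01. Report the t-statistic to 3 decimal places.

t = r·√(n − 2)/√(1 − r²) = -0.2448·√92/√0.940073 = -2.422.
df = n − 2 = 92.
Two-sided p ≈ 0.0174, which is ≥ 0.01, so fail to reject H₀.
The data do not give significant evidence of a linear association between vehicle weight and fuel economy.

t = -2.422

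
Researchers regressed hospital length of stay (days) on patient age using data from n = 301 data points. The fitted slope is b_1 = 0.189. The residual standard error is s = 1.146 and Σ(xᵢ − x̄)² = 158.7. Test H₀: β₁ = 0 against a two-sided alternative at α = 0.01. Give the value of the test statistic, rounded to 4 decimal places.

t = 2.0776

SE(b_1) = s/√Sₓₓ = 1.146/√158.7 = 0.0909696.
t = 0.189 / 0.0909696 = 2.0776.
df = n − 2 = 299.
Two-sided p ≈ 0.0386, which is ≥ 0.01, so fail to reject H₀.
The data do not give significant evidence of an association between patient age and hospital length of stay.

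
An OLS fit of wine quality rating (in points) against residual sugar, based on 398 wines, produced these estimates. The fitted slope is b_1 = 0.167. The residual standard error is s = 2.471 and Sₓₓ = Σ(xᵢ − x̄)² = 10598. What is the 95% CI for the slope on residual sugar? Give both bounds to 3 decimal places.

SE(b_1) = s/√Sₓₓ = 2.471/√10598 = 0.0240027.
df = n − 2 = 396.
t* = t_{0.025, 396} = 1.965973.
Margin = t* × SE = 1.965973 × 0.0240027 = 0.04719.
CI: 0.167 ± 0.04719 → (0.120, 0.214).
With 95% confidence, each one-unit increase in residual sugar is associated with a change of between 0.120 and 0.214 points in wine quality rating.

(0.120, 0.214)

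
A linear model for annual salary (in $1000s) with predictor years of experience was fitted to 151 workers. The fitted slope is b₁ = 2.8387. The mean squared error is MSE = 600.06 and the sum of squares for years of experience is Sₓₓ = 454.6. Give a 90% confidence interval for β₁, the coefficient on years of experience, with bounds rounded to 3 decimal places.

SE(b₁) = √(MSE/Sₓₓ) = √(600.06/454.6) = 1.1489.
df = n − 2 = 149.
t* = t_{0.05, 149} = 1.655145.
Margin = t* × SE = 1.655145 × 1.1489 = 1.90160.
CI: 2.8387 ± 1.90160 → (0.937, 4.740).
With 90% confidence, each one-unit increase in years of experience is associated with a change of between 0.937 and 4.740 $1000s in annual salary.

(0.937, 4.740)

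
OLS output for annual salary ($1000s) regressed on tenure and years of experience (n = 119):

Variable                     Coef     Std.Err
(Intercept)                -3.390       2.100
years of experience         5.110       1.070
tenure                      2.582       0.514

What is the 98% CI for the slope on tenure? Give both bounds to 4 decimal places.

Read off: b = 2.582, SE = 0.514 for tenure.
df = n − k − 1 = 119 − 2 − 1 = 116.
t* = t_{0.01, 116} = 2.358924.
Margin = t* × SE = 2.358924 × 0.514 = 1.212487.
CI: 2.582 ± 1.212487 → (1.3695, 3.7945).

(1.3695, 3.7945)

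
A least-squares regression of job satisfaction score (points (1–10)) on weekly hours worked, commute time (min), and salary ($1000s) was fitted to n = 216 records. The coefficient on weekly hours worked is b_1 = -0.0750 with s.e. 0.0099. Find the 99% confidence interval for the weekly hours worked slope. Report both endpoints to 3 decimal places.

(-0.101, -0.049)

df = n − k − 1 = 216 − 3 − 1 = 212.
t* = t_{0.005, 212} = 2.599218.
Margin = t* × SE = 2.599218 × 0.0099 = 0.02573.
CI: -0.0750 ± 0.02573 → (-0.101, -0.049).
With 99% confidence, each one-unit increase in weekly hours worked is associated with a change of between -0.101 and -0.049 points (1–10) in job satisfaction score, holding the other predictors fixed.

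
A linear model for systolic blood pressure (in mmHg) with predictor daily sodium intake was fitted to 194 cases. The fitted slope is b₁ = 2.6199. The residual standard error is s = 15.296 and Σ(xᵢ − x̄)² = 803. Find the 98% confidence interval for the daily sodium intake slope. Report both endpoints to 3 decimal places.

SE(b₁) = s/√Sₓₓ = 15.296/√803 = 0.539784.
df = n − 2 = 192.
t* = t_{0.01, 192} = 2.345926.
Margin = t* × SE = 2.345926 × 0.539784 = 1.26629.
CI: 2.6199 ± 1.26629 → (1.354, 3.886).
With 98% confidence, each one-unit increase in daily sodium intake is associated with a change of between 1.354 and 3.886 mmHg in systolic blood pressure.

(1.354, 3.886)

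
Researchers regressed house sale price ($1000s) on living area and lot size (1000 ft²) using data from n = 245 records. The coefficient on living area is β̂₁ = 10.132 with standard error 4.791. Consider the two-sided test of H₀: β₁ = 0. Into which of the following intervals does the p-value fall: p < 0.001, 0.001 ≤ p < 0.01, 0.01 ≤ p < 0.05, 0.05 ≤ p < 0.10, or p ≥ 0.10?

0.01 ≤ p < 0.05

t = 10.132 / 4.791 = 2.115.
df = n − k − 1 = 245 − 2 − 1 = 242.
Two-sided p = 2·P(T_{242} > |t|) ≈ 0.0355.
So 0.01 ≤ p < 0.05.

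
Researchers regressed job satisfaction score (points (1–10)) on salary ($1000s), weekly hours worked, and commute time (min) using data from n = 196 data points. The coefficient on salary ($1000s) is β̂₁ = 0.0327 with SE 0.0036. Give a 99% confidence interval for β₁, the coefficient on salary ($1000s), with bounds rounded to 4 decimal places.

(0.0233, 0.0421)

df = n − k − 1 = 196 − 3 − 1 = 192.
t* = t_{0.005, 192} = 2.601678.
Margin = t* × SE = 2.601678 × 0.0036 = 0.009366.
CI: 0.0327 ± 0.009366 → (0.0233, 0.0421).
With 99% confidence, each one-unit increase in salary ($1000s) is associated with a change of between 0.0233 and 0.0421 points (1–10) in job satisfaction score, holding the other predictors fixed.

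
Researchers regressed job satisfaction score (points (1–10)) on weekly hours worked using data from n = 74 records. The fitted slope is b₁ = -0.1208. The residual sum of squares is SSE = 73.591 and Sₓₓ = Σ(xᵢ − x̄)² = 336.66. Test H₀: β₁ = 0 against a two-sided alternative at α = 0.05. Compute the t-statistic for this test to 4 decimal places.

t = -2.1924

MSE = SSE/(n − 2) = 73.591/72 = 1.0221.
SE(b₁) = √(MSE/Sₓₓ) = √(1.0221/336.66) = 0.0550998.
t = -0.1208 / 0.0550998 = -2.1924.
df = n − 2 = 72.
Two-sided p ≈ 0.0316, which is < 0.05, so reject H₀.
There is evidence that weekly hours worked is associated with job satisfaction score.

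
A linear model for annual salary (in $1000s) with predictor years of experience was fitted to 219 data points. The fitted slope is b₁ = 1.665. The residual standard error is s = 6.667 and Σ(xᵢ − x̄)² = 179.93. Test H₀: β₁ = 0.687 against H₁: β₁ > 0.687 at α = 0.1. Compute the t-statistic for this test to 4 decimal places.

t = 1.9677

SE(b₁) = s/√Sₓₓ = 6.667/√179.93 = 0.497025.
t = (1.665 − 0.687) / 0.497025 = 1.9677.
df = n − 2 = 217.
One-sided p ≈ 0.0252, which is < 0.1, so reject H₀.
There is evidence that the true slope on years of experience exceeds 0.687 $1000s per unit.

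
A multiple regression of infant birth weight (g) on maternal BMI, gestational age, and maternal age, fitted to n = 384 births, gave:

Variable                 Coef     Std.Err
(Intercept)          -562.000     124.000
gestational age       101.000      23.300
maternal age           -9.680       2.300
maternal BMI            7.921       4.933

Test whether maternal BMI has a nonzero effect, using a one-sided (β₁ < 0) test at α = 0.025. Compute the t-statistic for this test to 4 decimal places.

t = 1.6057

Read off: b = 7.921, SE = 4.933 for maternal BMI.
H₀: β₁ = 0 vs H₁: β₁ < 0.
t = 7.921 / 4.933 = 1.6057.
df = n − k − 1 = 384 − 3 − 1 = 380.
One-sided p ≈ 0.9454, which is ≥ 0.025, so fail to reject H₀.
The data do not give significant evidence that the true slope on maternal BMI is negative, holding the other predictors fixed.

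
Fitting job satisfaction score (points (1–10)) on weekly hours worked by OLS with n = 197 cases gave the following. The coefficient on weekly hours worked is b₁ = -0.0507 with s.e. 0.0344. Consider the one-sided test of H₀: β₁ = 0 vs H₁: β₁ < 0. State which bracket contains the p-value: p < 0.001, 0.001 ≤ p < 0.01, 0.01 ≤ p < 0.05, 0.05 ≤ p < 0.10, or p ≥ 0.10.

0.05 ≤ p < 0.10

t = -0.0507 / 0.0344 = -1.474.
df = n − 2 = 197 − 2 = 195.
One-sided p = P(T_{195} < t) ≈ 0.0711.
So 0.05 ≤ p < 0.10.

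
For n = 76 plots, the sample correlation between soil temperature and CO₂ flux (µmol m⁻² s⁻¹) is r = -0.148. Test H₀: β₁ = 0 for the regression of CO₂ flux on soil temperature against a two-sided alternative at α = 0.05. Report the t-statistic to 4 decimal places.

t = r·√(n − 2)/√(1 − r²) = -0.148·√74/√0.978096 = -1.2873.
df = n − 2 = 74.
Two-sided p ≈ 0.2020, which is ≥ 0.05, so fail to reject H₀.
The data do not give significant evidence of a linear association between soil temperature and CO₂ flux.

t = -1.2873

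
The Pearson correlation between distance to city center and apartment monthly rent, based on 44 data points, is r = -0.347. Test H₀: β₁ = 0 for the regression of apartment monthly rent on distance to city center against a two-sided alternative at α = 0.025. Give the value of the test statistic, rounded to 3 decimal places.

t = r·√(n − 2)/√(1 − r²) = -0.347·√42/√0.879591 = -2.398.
df = n − 2 = 42.
Two-sided p ≈ 0.0210, which is < 0.025, so reject H₀.
There is evidence of a linear association between distance to city center and apartment monthly rent.

t = -2.398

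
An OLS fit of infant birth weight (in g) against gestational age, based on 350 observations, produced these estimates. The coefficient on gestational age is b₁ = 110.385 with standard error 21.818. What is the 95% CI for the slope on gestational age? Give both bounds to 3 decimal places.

df = n − 2 = 350 − 2 = 348.
t* = t_{0.025, 348} = 1.966804.
Margin = t* × SE = 1.966804 × 21.818 = 42.91173.
CI: 110.385 ± 42.91173 → (67.473, 153.297).
With 95% confidence, each one-unit increase in gestational age is associated with a change of between 67.473 and 153.297 g in infant birth weight.

(67.473, 153.297)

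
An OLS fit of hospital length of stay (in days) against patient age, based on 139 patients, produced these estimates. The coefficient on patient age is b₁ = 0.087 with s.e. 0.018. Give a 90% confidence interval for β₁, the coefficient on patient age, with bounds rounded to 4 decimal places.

(0.0572, 0.1168)

df = n − 2 = 139 − 2 = 137.
t* = t_{0.05, 137} = 1.656052.
Margin = t* × SE = 1.656052 × 0.018 = 0.029809.
CI: 0.087 ± 0.029809 → (0.0572, 0.1168).
With 90% confidence, each one-unit increase in patient age is associated with a change of between 0.0572 and 0.1168 days in hospital length of stay.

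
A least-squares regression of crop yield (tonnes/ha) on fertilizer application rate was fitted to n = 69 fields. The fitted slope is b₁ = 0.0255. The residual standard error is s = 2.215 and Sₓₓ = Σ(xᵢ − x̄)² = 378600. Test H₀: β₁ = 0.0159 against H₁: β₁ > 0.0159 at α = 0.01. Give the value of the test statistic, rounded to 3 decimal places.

SE(b₁) = s/√Sₓₓ = 2.215/√378600 = 0.00359984.
t = (0.0255 − 0.0159) / 0.00359984 = 2.667.
df = n − 2 = 67.
One-sided p ≈ 0.0048, which is < 0.01, so reject H₀.
There is evidence that the true slope on fertilizer application rate exceeds 0.0159 tonnes/ha per unit.

t = 2.667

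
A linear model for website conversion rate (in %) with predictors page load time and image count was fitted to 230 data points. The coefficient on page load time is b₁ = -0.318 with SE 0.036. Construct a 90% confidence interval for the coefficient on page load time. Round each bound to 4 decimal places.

df = n − k − 1 = 230 − 2 − 1 = 227.
t* = t_{0.05, 227} = 1.651594.
Margin = t* × SE = 1.651594 × 0.036 = 0.059457.
CI: -0.318 ± 0.059457 → (-0.3775, -0.2585).
With 90% confidence, each one-unit increase in page load time is associated with a change of between -0.3775 and -0.2585 % in website conversion rate, holding the other predictors fixed.

(-0.3775, -0.2585)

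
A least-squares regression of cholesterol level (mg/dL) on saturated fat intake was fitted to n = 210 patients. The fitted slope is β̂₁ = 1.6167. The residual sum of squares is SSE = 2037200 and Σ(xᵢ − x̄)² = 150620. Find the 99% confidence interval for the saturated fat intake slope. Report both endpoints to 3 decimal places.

MSE = SSE/(n − 2) = 2037200/208 = 9794.23.
SE(β̂₁) = √(MSE/Sₓₓ) = √(9794.23/150620) = 0.255002.
df = n − 2 = 208.
t* = t_{0.005, 208} = 2.599672.
Margin = t* × SE = 2.599672 × 0.255002 = 0.66292.
CI: 1.6167 ± 0.66292 → (0.954, 2.280).
With 99% confidence, each one-unit increase in saturated fat intake is associated with a change of between 0.954 and 2.280 mg/dL in cholesterol level.

(0.954, 2.280)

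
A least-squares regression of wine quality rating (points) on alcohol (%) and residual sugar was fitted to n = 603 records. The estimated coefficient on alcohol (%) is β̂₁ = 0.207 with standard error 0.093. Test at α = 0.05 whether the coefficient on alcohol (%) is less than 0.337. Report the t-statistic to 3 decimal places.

H₀: β₁ = 0.337 vs H₁: β₁ < 0.337.
t = (β̂₁ − β₁⁰)/SE = (0.207 − 0.337) / 0.093 = -1.398.
df = n − k − 1 = 603 − 2 − 1 = 600.
One-sided p ≈ 0.0813, which is ≥ 0.05, so fail to reject H₀.
The data do not give significant evidence that the true slope on alcohol (%) is below 0.337 points per unit, holding the other predictors fixed.

t = -1.398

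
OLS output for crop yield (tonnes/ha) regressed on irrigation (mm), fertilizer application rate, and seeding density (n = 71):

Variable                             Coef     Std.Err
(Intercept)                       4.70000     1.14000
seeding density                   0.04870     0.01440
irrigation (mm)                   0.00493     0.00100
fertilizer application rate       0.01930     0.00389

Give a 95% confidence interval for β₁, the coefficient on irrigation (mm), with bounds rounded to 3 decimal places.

(0.003, 0.007)

Read off: b = 0.00493, SE = 0.00100 for irrigation (mm).
df = n − k − 1 = 71 − 3 − 1 = 67.
t* = t_{0.025, 67} = 1.996008.
Margin = t* × SE = 1.996008 × 0.00100 = 0.00200.
CI: 0.00493 ± 0.00200 → (0.003, 0.007).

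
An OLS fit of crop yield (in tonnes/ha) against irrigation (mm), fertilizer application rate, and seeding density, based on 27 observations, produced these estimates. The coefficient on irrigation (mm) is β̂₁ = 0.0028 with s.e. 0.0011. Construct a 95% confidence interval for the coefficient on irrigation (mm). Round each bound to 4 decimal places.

df = n − k − 1 = 27 − 3 − 1 = 23.
t* = t_{0.025, 23} = 2.068658.
Margin = t* × SE = 2.068658 × 0.0011 = 0.002276.
CI: 0.0028 ± 0.002276 → (0.0005, 0.0051).
With 95% confidence, each one-unit increase in irrigation (mm) is associated with a change of between 0.0005 and 0.0051 tonnes/ha in crop yield, holding the other predictors fixed.

(0.0005, 0.0051)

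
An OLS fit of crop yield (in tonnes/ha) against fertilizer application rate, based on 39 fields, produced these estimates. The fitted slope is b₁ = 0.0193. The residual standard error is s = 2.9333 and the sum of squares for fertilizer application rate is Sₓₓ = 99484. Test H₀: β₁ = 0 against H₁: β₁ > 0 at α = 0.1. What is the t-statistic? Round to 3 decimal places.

SE(b₁) = s/√Sₓₓ = 2.9333/√99484 = 0.00929993.
t = 0.0193 / 0.00929993 = 2.075.
df = n − 2 = 37.
One-sided p ≈ 0.0225, which is < 0.1, so reject H₀.
There is evidence that the true slope on fertilizer application rate is positive.

t = 2.075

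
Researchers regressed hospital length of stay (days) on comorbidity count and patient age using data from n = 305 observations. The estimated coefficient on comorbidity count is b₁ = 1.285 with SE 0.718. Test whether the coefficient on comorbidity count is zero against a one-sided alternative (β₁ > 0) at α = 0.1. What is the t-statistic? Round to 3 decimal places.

H₀: β₁ = 0 vs H₁: β₁ > 0.
t = (b₁ − β₁⁰)/SE = 1.285 / 0.718 = 1.790.
df = n − k − 1 = 305 − 2 − 1 = 302.
One-sided p ≈ 0.0373, which is < 0.1, so reject H₀.
There is evidence that the true slope on comorbidity count is positive, holding the other predictors fixed.

t = 1.790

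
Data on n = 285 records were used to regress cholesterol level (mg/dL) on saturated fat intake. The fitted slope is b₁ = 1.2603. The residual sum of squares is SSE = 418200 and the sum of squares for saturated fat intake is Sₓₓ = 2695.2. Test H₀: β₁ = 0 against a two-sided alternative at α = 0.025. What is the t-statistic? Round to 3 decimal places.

t = 1.702

MSE = SSE/(n − 2) = 418200/283 = 1477.74.
SE(b₁) = √(MSE/Sₓₓ) = √(1477.74/2695.2) = 0.740463.
t = 1.2603 / 0.740463 = 1.702.
df = n − 2 = 283.
Two-sided p ≈ 0.0898, which is ≥ 0.025, so fail to reject H₀.
The data do not give significant evidence of an association between saturated fat intake and cholesterol level.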